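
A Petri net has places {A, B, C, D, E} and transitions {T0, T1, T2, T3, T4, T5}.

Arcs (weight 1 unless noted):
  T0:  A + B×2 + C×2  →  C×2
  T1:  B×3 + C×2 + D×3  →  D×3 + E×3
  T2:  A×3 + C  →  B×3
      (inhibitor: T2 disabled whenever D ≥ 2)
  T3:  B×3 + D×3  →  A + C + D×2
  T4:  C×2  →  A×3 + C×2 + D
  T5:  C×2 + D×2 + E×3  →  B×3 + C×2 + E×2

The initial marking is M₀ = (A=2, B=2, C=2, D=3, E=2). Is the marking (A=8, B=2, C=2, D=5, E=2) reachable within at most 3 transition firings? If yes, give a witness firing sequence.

YES — reachable via ⟨T4, T4⟩ (2 firings)

step 1: fire T4:  (A=2, B=2, C=2, D=3, E=2) → (A=5, B=2, C=2, D=4, E=2)
step 2: fire T4:  (A=5, B=2, C=2, D=4, E=2) → (A=8, B=2, C=2, D=5, E=2)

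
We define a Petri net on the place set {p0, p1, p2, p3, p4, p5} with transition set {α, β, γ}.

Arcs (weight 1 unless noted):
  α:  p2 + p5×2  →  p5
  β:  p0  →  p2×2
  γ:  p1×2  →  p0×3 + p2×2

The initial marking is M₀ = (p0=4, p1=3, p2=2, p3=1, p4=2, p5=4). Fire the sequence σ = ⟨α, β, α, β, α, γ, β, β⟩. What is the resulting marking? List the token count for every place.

step 1: fire α:  (p0=4, p1=3, p2=2, p3=1, p4=2, p5=4) → (p0=4, p1=3, p2=1, p3=1, p4=2, p5=3)
step 2: fire β:  (p0=4, p1=3, p2=1, p3=1, p4=2, p5=3) → (p0=3, p1=3, p2=3, p3=1, p4=2, p5=3)
step 3: fire α:  (p0=3, p1=3, p2=3, p3=1, p4=2, p5=3) → (p0=3, p1=3, p2=2, p3=1, p4=2, p5=2)
step 4: fire β:  (p0=3, p1=3, p2=2, p3=1, p4=2, p5=2) → (p0=2, p1=3, p2=4, p3=1, p4=2, p5=2)
step 5: fire α:  (p0=2, p1=3, p2=4, p3=1, p4=2, p5=2) → (p0=2, p1=3, p2=3, p3=1, p4=2, p5=1)
step 6: fire γ:  (p0=2, p1=3, p2=3, p3=1, p4=2, p5=1) → (p0=5, p1=1, p2=5, p3=1, p4=2, p5=1)
step 7: fire β:  (p0=5, p1=1, p2=5, p3=1, p4=2, p5=1) → (p0=4, p1=1, p2=7, p3=1, p4=2, p5=1)
step 8: fire β:  (p0=4, p1=1, p2=7, p3=1, p4=2, p5=1) → (p0=3, p1=1, p2=9, p3=1, p4=2, p5=1)

(p0=3, p1=1, p2=9, p3=1, p4=2, p5=1)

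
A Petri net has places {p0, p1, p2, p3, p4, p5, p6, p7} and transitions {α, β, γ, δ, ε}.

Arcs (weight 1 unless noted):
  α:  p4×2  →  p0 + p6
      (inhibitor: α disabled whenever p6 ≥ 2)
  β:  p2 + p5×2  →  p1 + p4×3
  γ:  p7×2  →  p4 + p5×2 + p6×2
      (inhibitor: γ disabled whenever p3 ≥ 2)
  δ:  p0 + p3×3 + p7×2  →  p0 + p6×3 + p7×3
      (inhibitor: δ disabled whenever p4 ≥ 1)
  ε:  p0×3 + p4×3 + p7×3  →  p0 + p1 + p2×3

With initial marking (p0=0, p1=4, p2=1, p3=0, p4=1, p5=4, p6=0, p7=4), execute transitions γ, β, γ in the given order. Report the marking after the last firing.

step 1: fire γ:  (p0=0, p1=4, p2=1, p3=0, p4=1, p5=4, p6=0, p7=4) → (p0=0, p1=4, p2=1, p3=0, p4=2, p5=6, p6=2, p7=2)
step 2: fire β:  (p0=0, p1=4, p2=1, p3=0, p4=2, p5=6, p6=2, p7=2) → (p0=0, p1=5, p2=0, p3=0, p4=5, p5=4, p6=2, p7=2)
step 3: fire γ:  (p0=0, p1=5, p2=0, p3=0, p4=5, p5=4, p6=2, p7=2) → (p0=0, p1=5, p2=0, p3=0, p4=6, p5=6, p6=4, p7=0)

(p0=0, p1=5, p2=0, p3=0, p4=6, p5=6, p6=4, p7=0)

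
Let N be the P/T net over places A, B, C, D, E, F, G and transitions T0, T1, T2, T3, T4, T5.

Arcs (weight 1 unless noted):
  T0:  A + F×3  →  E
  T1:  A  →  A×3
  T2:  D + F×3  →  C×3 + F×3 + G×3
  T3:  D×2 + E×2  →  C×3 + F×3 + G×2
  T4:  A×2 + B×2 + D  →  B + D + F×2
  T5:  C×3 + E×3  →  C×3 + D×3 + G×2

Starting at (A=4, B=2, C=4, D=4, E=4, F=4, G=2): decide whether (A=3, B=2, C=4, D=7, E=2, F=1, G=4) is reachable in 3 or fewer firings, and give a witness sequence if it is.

YES — reachable via ⟨T0, T5⟩ (2 firings)

step 1: fire T0:  (A=4, B=2, C=4, D=4, E=4, F=4, G=2) → (A=3, B=2, C=4, D=4, E=5, F=1, G=2)
step 2: fire T5:  (A=3, B=2, C=4, D=4, E=5, F=1, G=2) → (A=3, B=2, C=4, D=7, E=2, F=1, G=4)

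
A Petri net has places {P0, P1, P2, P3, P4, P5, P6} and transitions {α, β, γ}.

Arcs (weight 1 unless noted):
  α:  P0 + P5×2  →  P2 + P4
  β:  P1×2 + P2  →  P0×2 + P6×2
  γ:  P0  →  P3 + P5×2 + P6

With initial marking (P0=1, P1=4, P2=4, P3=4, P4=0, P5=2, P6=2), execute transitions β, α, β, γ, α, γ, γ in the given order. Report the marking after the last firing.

step 1: fire β:  (P0=1, P1=4, P2=4, P3=4, P4=0, P5=2, P6=2) → (P0=3, P1=2, P2=3, P3=4, P4=0, P5=2, P6=4)
step 2: fire α:  (P0=3, P1=2, P2=3, P3=4, P4=0, P5=2, P6=4) → (P0=2, P1=2, P2=4, P3=4, P4=1, P5=0, P6=4)
step 3: fire β:  (P0=2, P1=2, P2=4, P3=4, P4=1, P5=0, P6=4) → (P0=4, P1=0, P2=3, P3=4, P4=1, P5=0, P6=6)
step 4: fire γ:  (P0=4, P1=0, P2=3, P3=4, P4=1, P5=0, P6=6) → (P0=3, P1=0, P2=3, P3=5, P4=1, P5=2, P6=7)
step 5: fire α:  (P0=3, P1=0, P2=3, P3=5, P4=1, P5=2, P6=7) → (P0=2, P1=0, P2=4, P3=5, P4=2, P5=0, P6=7)
step 6: fire γ:  (P0=2, P1=0, P2=4, P3=5, P4=2, P5=0, P6=7) → (P0=1, P1=0, P2=4, P3=6, P4=2, P5=2, P6=8)
step 7: fire γ:  (P0=1, P1=0, P2=4, P3=6, P4=2, P5=2, P6=8) → (P0=0, P1=0, P2=4, P3=7, P4=2, P5=4, P6=9)

(P0=0, P1=0, P2=4, P3=7, P4=2, P5=4, P6=9)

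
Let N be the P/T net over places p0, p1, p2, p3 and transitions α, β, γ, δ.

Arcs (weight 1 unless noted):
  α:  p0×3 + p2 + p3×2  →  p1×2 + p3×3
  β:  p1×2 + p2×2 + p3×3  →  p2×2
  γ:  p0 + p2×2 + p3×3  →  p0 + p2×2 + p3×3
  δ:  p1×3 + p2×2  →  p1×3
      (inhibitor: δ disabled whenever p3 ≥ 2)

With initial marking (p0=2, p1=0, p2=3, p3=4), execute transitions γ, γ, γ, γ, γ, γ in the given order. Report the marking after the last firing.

(p0=2, p1=0, p2=3, p3=4)

step 1: fire γ:  (p0=2, p1=0, p2=3, p3=4) → (p0=2, p1=0, p2=3, p3=4)
step 2: fire γ:  (p0=2, p1=0, p2=3, p3=4) → (p0=2, p1=0, p2=3, p3=4)
step 3: fire γ:  (p0=2, p1=0, p2=3, p3=4) → (p0=2, p1=0, p2=3, p3=4)
step 4: fire γ:  (p0=2, p1=0, p2=3, p3=4) → (p0=2, p1=0, p2=3, p3=4)
step 5: fire γ:  (p0=2, p1=0, p2=3, p3=4) → (p0=2, p1=0, p2=3, p3=4)
step 6: fire γ:  (p0=2, p1=0, p2=3, p3=4) → (p0=2, p1=0, p2=3, p3=4)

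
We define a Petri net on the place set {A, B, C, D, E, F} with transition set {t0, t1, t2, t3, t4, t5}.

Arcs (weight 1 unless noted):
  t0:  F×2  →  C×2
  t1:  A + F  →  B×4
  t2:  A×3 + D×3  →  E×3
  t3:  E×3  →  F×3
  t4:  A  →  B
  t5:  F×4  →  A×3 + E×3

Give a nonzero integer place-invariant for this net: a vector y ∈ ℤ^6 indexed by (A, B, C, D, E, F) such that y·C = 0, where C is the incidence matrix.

Incidence matrix C (rows=places, cols=transitions):
       t0   t1   t2   t3   t4   t5
    A   0   -1   -3    0   -1    3
    B   0    4    0    0    1    0
    C   2    0    0    0    0    0
    D   0    0   -3    0    0    0
    E   0    0    3   -3    0    3
    F  -2   -1    0    3    0   -4

Candidate y = [1, 1, 3, 2, 3, 3]; check y·C column-wise:
  col t0: 1·0 + 1·0 + 3·2 + 2·0 + 3·0 + 3·-2 = 0
  col t1: 1·-1 + 1·4 + 3·0 + 2·0 + 3·0 + 3·-1 = 0
  col t2: 1·-3 + 1·0 + 3·0 + 2·-3 + 3·3 + 3·0 = 0
  col t3: 1·0 + 1·0 + 3·0 + 2·0 + 3·-3 + 3·3 = 0
  col t4: 1·-1 + 1·1 + 3·0 + 2·0 + 3·0 + 3·0 = 0
  col t5: 1·3 + 1·0 + 3·0 + 2·0 + 3·3 + 3·-4 = 0

y = (A:1, B:1, C:3, D:2, E:3, F:3)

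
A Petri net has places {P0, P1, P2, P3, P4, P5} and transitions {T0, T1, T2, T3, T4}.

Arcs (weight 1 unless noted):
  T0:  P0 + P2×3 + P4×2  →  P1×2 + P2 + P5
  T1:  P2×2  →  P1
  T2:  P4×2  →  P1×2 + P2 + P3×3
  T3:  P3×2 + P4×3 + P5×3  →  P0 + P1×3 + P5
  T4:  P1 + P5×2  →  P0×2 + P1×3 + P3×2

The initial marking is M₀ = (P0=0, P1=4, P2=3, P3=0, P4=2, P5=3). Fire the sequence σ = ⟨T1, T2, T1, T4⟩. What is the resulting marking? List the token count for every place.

step 1: fire T1:  (P0=0, P1=4, P2=3, P3=0, P4=2, P5=3) → (P0=0, P1=5, P2=1, P3=0, P4=2, P5=3)
step 2: fire T2:  (P0=0, P1=5, P2=1, P3=0, P4=2, P5=3) → (P0=0, P1=7, P2=2, P3=3, P4=0, P5=3)
step 3: fire T1:  (P0=0, P1=7, P2=2, P3=3, P4=0, P5=3) → (P0=0, P1=8, P2=0, P3=3, P4=0, P5=3)
step 4: fire T4:  (P0=0, P1=8, P2=0, P3=3, P4=0, P5=3) → (P0=2, P1=10, P2=0, P3=5, P4=0, P5=1)

(P0=2, P1=10, P2=0, P3=5, P4=0, P5=1)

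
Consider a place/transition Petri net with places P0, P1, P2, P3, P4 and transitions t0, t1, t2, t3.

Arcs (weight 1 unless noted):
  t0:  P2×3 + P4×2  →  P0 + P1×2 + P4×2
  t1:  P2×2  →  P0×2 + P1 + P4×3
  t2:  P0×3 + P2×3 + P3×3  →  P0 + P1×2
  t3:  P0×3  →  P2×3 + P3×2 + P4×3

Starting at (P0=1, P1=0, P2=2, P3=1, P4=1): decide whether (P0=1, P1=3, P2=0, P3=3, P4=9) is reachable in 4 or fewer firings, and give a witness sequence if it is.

NO — not reachable within 4 firings

depth 0: 1 marking
depth 1: 2 markings reached so far
depth 2: 3 markings reached so far
depth 3: 5 markings reached so far
depth 4: 5 markings reached so far
(frontier empty at depth 4; search complete)
target is not among the 5 markings reachable within 4 steps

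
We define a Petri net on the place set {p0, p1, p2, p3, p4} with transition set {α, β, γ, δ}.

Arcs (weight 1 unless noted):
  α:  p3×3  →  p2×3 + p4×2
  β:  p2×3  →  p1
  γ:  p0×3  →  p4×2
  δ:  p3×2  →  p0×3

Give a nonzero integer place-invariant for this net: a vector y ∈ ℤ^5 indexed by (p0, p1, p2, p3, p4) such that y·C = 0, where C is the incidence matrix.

Incidence matrix C (rows=places, cols=transitions):
        α    β    γ    δ
   p0   0    0   -3    3
   p1   0    1    0    0
   p2   3   -3    0    0
   p3  -3    0    0   -2
   p4   2    0    2    0

Candidate y = [2, 3, 1, 3, 3]; check y·C column-wise:
  col α: 2·0 + 3·0 + 1·3 + 3·-3 + 3·2 = 0
  col β: 2·0 + 3·1 + 1·-3 + 3·0 + 3·0 = 0
  col γ: 2·-3 + 3·0 + 1·0 + 3·0 + 3·2 = 0
  col δ: 2·3 + 3·0 + 1·0 + 3·-2 + 3·0 = 0

y = (p0:2, p1:3, p2:1, p3:3, p4:3)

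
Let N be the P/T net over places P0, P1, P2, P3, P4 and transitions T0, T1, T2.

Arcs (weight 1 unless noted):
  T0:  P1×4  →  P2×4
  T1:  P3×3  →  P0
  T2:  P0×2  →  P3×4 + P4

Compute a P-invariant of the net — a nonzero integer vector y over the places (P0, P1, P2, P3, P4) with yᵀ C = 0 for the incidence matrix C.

y = (P0:0, P1:1, P2:1, P3:0, P4:0)

Incidence matrix C (rows=places, cols=transitions):
       T0   T1   T2
   P0   0    1   -2
   P1  -4    0    0
   P2   4    0    0
   P3   0   -3    4
   P4   0    0    1

Candidate y = [0, 1, 1, 0, 0]; check y·C column-wise:
  col T0: 1·-4 + 1·4 = 0
  col T1: 0·1 + 1·0 + 1·0 + 0·-3 = 0
  col T2: 0·-2 + 1·0 + 1·0 + 0·4 + 0·1 = 0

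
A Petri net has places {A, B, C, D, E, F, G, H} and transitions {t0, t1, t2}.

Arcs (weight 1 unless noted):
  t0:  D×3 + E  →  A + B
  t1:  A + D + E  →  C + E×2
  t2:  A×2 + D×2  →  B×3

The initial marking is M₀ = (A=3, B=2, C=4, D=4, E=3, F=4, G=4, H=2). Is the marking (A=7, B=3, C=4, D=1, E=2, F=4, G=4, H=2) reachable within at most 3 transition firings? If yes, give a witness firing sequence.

depth 0: 1 marking
depth 1: 4 markings reached so far
depth 2: 7 markings reached so far
depth 3: 8 markings reached so far
target is not among the 8 markings reachable within 3 steps

NO — not reachable within 3 firings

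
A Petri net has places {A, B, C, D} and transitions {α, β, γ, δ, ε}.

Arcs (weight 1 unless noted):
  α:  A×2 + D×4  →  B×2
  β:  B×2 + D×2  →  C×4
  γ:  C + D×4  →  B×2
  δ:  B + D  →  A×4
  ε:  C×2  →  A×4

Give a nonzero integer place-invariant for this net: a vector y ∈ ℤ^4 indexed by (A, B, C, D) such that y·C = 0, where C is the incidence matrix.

Incidence matrix C (rows=places, cols=transitions):
        α    β    γ    δ    ε
    A  -2    0    0    4    4
    B   2   -2    2   -1    0
    C   0    4   -1    0   -2
    D  -4   -2   -4   -1    0

Candidate y = [1, 3, 2, 1]; check y·C column-wise:
  col α: 1·-2 + 3·2 + 2·0 + 1·-4 = 0
  col β: 1·0 + 3·-2 + 2·4 + 1·-2 = 0
  col γ: 1·0 + 3·2 + 2·-1 + 1·-4 = 0
  col δ: 1·4 + 3·-1 + 2·0 + 1·-1 = 0
  col ε: 1·4 + 3·0 + 2·-2 + 1·0 = 0

y = (A:1, B:3, C:2, D:1)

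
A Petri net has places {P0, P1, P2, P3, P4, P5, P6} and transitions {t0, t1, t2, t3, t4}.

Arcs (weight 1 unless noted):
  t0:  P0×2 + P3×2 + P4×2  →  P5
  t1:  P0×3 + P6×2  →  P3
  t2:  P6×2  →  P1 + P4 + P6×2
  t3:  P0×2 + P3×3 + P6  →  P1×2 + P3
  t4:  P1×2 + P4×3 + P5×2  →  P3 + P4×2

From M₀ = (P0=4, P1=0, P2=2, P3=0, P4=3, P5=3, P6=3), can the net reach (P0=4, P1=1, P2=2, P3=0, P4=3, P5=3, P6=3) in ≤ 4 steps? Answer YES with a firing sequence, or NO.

NO — not reachable within 4 firings

depth 0: 1 marking
depth 1: 3 markings reached so far
depth 2: 5 markings reached so far
depth 3: 8 markings reached so far
depth 4: 12 markings reached so far
target is not among the 12 markings reachable within 4 steps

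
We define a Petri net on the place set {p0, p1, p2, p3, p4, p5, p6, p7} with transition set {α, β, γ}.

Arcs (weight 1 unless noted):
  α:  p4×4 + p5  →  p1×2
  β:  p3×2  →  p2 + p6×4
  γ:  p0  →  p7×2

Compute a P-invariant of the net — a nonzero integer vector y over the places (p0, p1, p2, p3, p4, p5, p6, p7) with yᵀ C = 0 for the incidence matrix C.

y = (p0:0, p1:0, p2:2, p3:1, p4:0, p5:0, p6:0, p7:0)

Incidence matrix C (rows=places, cols=transitions):
        α    β    γ
   p0   0    0   -1
   p1   2    0    0
   p2   0    1    0
   p3   0   -2    0
   p4  -4    0    0
   p5  -1    0    0
   p6   0    4    0
   p7   0    0    2

Candidate y = [0, 0, 2, 1, 0, 0, 0, 0]; check y·C column-wise:
  col α: 0·2 + 2·0 + 1·0 + 0·-4 + 0·-1 = 0
  col β: 2·1 + 1·-2 + 0·4 = 0
  col γ: 0·-1 + 2·0 + 1·0 + 0·2 = 0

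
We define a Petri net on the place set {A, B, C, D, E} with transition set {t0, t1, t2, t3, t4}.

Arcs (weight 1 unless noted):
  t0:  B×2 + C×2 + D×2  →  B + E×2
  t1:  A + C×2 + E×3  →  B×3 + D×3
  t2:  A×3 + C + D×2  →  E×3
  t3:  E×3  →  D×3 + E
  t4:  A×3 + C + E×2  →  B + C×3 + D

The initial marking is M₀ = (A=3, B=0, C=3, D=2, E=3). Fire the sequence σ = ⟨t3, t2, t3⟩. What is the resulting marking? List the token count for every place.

step 1: fire t3:  (A=3, B=0, C=3, D=2, E=3) → (A=3, B=0, C=3, D=5, E=1)
step 2: fire t2:  (A=3, B=0, C=3, D=5, E=1) → (A=0, B=0, C=2, D=3, E=4)
step 3: fire t3:  (A=0, B=0, C=2, D=3, E=4) → (A=0, B=0, C=2, D=6, E=2)

(A=0, B=0, C=2, D=6, E=2)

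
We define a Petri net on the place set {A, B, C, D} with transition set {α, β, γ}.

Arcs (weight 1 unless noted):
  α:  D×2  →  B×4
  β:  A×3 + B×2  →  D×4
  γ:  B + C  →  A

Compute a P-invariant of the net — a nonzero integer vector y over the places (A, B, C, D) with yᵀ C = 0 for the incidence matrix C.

y = (A:2, B:1, C:1, D:2)

Incidence matrix C (rows=places, cols=transitions):
        α    β    γ
    A   0   -3    1
    B   4   -2   -1
    C   0    0   -1
    D  -2    4    0

Candidate y = [2, 1, 1, 2]; check y·C column-wise:
  col α: 2·0 + 1·4 + 1·0 + 2·-2 = 0
  col β: 2·-3 + 1·-2 + 1·0 + 2·4 = 0
  col γ: 2·1 + 1·-1 + 1·-1 + 2·0 = 0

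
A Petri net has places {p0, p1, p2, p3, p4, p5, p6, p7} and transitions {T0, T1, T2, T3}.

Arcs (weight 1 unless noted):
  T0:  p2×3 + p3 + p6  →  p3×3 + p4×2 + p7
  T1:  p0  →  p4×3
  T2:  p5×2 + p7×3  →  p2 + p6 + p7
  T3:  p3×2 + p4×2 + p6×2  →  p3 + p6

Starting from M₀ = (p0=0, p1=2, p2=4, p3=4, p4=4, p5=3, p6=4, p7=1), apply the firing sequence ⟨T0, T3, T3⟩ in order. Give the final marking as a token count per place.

step 1: fire T0:  (p0=0, p1=2, p2=4, p3=4, p4=4, p5=3, p6=4, p7=1) → (p0=0, p1=2, p2=1, p3=6, p4=6, p5=3, p6=3, p7=2)
step 2: fire T3:  (p0=0, p1=2, p2=1, p3=6, p4=6, p5=3, p6=3, p7=2) → (p0=0, p1=2, p2=1, p3=5, p4=4, p5=3, p6=2, p7=2)
step 3: fire T3:  (p0=0, p1=2, p2=1, p3=5, p4=4, p5=3, p6=2, p7=2) → (p0=0, p1=2, p2=1, p3=4, p4=2, p5=3, p6=1, p7=2)

(p0=0, p1=2, p2=1, p3=4, p4=2, p5=3, p6=1, p7=2)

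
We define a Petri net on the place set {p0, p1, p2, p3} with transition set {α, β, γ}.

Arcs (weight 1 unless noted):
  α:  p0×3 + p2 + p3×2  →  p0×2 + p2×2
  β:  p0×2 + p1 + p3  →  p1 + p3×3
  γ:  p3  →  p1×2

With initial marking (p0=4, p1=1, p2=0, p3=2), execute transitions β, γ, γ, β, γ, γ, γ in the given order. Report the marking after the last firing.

step 1: fire β:  (p0=4, p1=1, p2=0, p3=2) → (p0=2, p1=1, p2=0, p3=4)
step 2: fire γ:  (p0=2, p1=1, p2=0, p3=4) → (p0=2, p1=3, p2=0, p3=3)
step 3: fire γ:  (p0=2, p1=3, p2=0, p3=3) → (p0=2, p1=5, p2=0, p3=2)
step 4: fire β:  (p0=2, p1=5, p2=0, p3=2) → (p0=0, p1=5, p2=0, p3=4)
step 5: fire γ:  (p0=0, p1=5, p2=0, p3=4) → (p0=0, p1=7, p2=0, p3=3)
step 6: fire γ:  (p0=0, p1=7, p2=0, p3=3) → (p0=0, p1=9, p2=0, p3=2)
step 7: fire γ:  (p0=0, p1=9, p2=0, p3=2) → (p0=0, p1=11, p2=0, p3=1)

(p0=0, p1=11, p2=0, p3=1)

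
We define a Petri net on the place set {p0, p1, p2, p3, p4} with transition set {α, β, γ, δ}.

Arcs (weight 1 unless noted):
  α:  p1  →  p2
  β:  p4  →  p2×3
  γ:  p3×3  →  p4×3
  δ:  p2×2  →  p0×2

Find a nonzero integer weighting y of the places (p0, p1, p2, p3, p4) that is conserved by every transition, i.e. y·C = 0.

y = (p0:1, p1:1, p2:1, p3:3, p4:3)

Incidence matrix C (rows=places, cols=transitions):
        α    β    γ    δ
   p0   0    0    0    2
   p1  -1    0    0    0
   p2   1    3    0   -2
   p3   0    0   -3    0
   p4   0   -1    3    0

Candidate y = [1, 1, 1, 3, 3]; check y·C column-wise:
  col α: 1·0 + 1·-1 + 1·1 + 3·0 + 3·0 = 0
  col β: 1·0 + 1·0 + 1·3 + 3·0 + 3·-1 = 0
  col γ: 1·0 + 1·0 + 1·0 + 3·-3 + 3·3 = 0
  col δ: 1·2 + 1·0 + 1·-2 + 3·0 + 3·0 = 0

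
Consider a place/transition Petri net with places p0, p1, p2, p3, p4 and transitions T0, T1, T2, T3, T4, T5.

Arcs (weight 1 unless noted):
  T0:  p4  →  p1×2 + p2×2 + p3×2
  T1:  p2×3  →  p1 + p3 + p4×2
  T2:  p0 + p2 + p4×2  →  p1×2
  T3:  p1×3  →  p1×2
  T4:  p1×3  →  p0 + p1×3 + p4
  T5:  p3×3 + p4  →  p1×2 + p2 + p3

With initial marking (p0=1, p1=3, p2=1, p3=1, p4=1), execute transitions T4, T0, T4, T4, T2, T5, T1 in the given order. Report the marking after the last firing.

step 1: fire T4:  (p0=1, p1=3, p2=1, p3=1, p4=1) → (p0=2, p1=3, p2=1, p3=1, p4=2)
step 2: fire T0:  (p0=2, p1=3, p2=1, p3=1, p4=2) → (p0=2, p1=5, p2=3, p3=3, p4=1)
step 3: fire T4:  (p0=2, p1=5, p2=3, p3=3, p4=1) → (p0=3, p1=5, p2=3, p3=3, p4=2)
step 4: fire T4:  (p0=3, p1=5, p2=3, p3=3, p4=2) → (p0=4, p1=5, p2=3, p3=3, p4=3)
step 5: fire T2:  (p0=4, p1=5, p2=3, p3=3, p4=3) → (p0=3, p1=7, p2=2, p3=3, p4=1)
step 6: fire T5:  (p0=3, p1=7, p2=2, p3=3, p4=1) → (p0=3, p1=9, p2=3, p3=1, p4=0)
step 7: fire T1:  (p0=3, p1=9, p2=3, p3=1, p4=0) → (p0=3, p1=10, p2=0, p3=2, p4=2)

(p0=3, p1=10, p2=0, p3=2, p4=2)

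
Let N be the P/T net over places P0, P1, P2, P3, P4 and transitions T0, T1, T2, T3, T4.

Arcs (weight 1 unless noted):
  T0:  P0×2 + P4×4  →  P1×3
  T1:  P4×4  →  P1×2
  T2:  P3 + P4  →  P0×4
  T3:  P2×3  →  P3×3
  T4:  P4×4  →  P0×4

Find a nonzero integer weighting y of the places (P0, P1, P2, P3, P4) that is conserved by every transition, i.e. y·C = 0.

y = (P0:1, P1:2, P2:3, P3:3, P4:1)

Incidence matrix C (rows=places, cols=transitions):
       T0   T1   T2   T3   T4
   P0  -2    0    4    0    4
   P1   3    2    0    0    0
   P2   0    0    0   -3    0
   P3   0    0   -1    3    0
   P4  -4   -4   -1    0   -4

Candidate y = [1, 2, 3, 3, 1]; check y·C column-wise:
  col T0: 1·-2 + 2·3 + 3·0 + 3·0 + 1·-4 = 0
  col T1: 1·0 + 2·2 + 3·0 + 3·0 + 1·-4 = 0
  col T2: 1·4 + 2·0 + 3·0 + 3·-1 + 1·-1 = 0
  col T3: 1·0 + 2·0 + 3·-3 + 3·3 + 1·0 = 0
  col T4: 1·4 + 2·0 + 3·0 + 3·0 + 1·-4 = 0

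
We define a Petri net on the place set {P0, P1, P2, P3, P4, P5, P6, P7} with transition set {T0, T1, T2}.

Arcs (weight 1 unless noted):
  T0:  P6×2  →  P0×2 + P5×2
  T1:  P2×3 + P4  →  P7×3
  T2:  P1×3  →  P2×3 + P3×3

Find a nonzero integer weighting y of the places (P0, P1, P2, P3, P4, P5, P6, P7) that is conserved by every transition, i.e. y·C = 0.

Incidence matrix C (rows=places, cols=transitions):
       T0   T1   T2
   P0   2    0    0
   P1   0    0   -3
   P2   0   -3    3
   P3   0    0    3
   P4   0   -1    0
   P5   2    0    0
   P6  -2    0    0
   P7   0    3    0

Candidate y = [0, 1, 0, 1, 0, 0, 0, 0]; check y·C column-wise:
  col T0: 0·2 + 1·0 + 1·0 + 0·2 + 0·-2 = 0
  col T1: 1·0 + 0·-3 + 1·0 + 0·-1 + 0·3 = 0
  col T2: 1·-3 + 0·3 + 1·3 = 0

y = (P0:0, P1:1, P2:0, P3:1, P4:0, P5:0, P6:0, P7:0)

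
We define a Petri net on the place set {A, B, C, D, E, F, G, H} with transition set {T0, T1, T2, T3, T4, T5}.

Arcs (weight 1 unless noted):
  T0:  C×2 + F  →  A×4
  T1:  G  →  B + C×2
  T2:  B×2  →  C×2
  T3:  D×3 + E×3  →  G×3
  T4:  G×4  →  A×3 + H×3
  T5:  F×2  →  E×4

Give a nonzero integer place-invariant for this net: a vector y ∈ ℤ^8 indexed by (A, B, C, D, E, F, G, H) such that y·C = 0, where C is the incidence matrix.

Incidence matrix C (rows=places, cols=transitions):
       T0   T1   T2   T3   T4   T5
    A   4    0    0    0    3    0
    B   0    1   -2    0    0    0
    C  -2    2    2    0    0    0
    D   0    0    0   -3    0    0
    E   0    0    0   -3    0    4
    F  -1    0    0    0    0   -2
    G   0   -1    0    3   -4    0
    H   0    0    0    0    3    0

Candidate y = [4, 1, 1, -4, 7, 14, 3, 0]; check y·C column-wise:
  col T0: 4·4 + 1·0 + 1·-2 + -4·0 + 7·0 + 14·-1 + 3·0 = 0
  col T1: 4·0 + 1·1 + 1·2 + -4·0 + 7·0 + 14·0 + 3·-1 = 0
  col T2: 4·0 + 1·-2 + 1·2 + -4·0 + 7·0 + 14·0 + 3·0 = 0
  col T3: 4·0 + 1·0 + 1·0 + -4·-3 + 7·-3 + 14·0 + 3·3 = 0
  col T4: 4·3 + 1·0 + 1·0 + -4·0 + 7·0 + 14·0 + 3·-4 + 0·3 = 0
  col T5: 4·0 + 1·0 + 1·0 + -4·0 + 7·4 + 14·-2 + 3·0 = 0

y = (A:4, B:1, C:1, D:-4, E:7, F:14, G:3, H:0)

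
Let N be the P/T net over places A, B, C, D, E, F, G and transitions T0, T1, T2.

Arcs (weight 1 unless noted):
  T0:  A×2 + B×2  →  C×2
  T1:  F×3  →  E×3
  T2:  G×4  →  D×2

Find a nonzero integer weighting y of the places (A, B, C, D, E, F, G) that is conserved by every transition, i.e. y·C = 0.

y = (A:1, B:-1, C:0, D:0, E:0, F:0, G:0)

Incidence matrix C (rows=places, cols=transitions):
       T0   T1   T2
    A  -2    0    0
    B  -2    0    0
    C   2    0    0
    D   0    0    2
    E   0    3    0
    F   0   -3    0
    G   0    0   -4

Candidate y = [1, -1, 0, 0, 0, 0, 0]; check y·C column-wise:
  col T0: 1·-2 + -1·-2 + 0·2 = 0
  col T1: 1·0 + -1·0 + 0·3 + 0·-3 = 0
  col T2: 1·0 + -1·0 + 0·2 + 0·-4 = 0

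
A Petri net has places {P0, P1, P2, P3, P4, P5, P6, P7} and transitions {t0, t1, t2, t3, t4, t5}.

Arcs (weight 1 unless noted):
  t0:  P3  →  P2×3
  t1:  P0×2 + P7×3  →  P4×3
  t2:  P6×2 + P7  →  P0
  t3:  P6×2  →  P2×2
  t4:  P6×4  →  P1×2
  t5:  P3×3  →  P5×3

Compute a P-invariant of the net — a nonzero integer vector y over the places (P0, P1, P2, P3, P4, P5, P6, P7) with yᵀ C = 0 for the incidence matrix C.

y = (P0:6, P1:6, P2:3, P3:9, P4:4, P5:9, P6:3, P7:0)

Incidence matrix C (rows=places, cols=transitions):
       t0   t1   t2   t3   t4   t5
   P0   0   -2    1    0    0    0
   P1   0    0    0    0    2    0
   P2   3    0    0    2    0    0
   P3  -1    0    0    0    0   -3
   P4   0    3    0    0    0    0
   P5   0    0    0    0    0    3
   P6   0    0   -2   -2   -4    0
   P7   0   -3   -1    0    0    0

Candidate y = [6, 6, 3, 9, 4, 9, 3, 0]; check y·C column-wise:
  col t0: 6·0 + 6·0 + 3·3 + 9·-1 + 4·0 + 9·0 + 3·0 = 0
  col t1: 6·-2 + 6·0 + 3·0 + 9·0 + 4·3 + 9·0 + 3·0 + 0·-3 = 0
  col t2: 6·1 + 6·0 + 3·0 + 9·0 + 4·0 + 9·0 + 3·-2 + 0·-1 = 0
  col t3: 6·0 + 6·0 + 3·2 + 9·0 + 4·0 + 9·0 + 3·-2 = 0
  col t4: 6·0 + 6·2 + 3·0 + 9·0 + 4·0 + 9·0 + 3·-4 = 0
  col t5: 6·0 + 6·0 + 3·0 + 9·-3 + 4·0 + 9·3 + 3·0 = 0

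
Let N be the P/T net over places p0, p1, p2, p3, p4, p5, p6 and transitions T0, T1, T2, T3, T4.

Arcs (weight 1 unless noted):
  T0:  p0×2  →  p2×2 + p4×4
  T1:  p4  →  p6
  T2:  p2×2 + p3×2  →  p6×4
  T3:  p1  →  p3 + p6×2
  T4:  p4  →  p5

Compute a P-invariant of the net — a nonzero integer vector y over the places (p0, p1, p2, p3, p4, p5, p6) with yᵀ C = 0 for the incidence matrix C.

Incidence matrix C (rows=places, cols=transitions):
       T0   T1   T2   T3   T4
   p0  -2    0    0    0    0
   p1   0    0    0   -1    0
   p2   2    0   -2    0    0
   p3   0    0   -2    1    0
   p4   4   -1    0    0   -1
   p5   0    0    0    0    1
   p6   0    1    4    2    0

Candidate y = [1, -1, 1, -1, 0, 0, 0]; check y·C column-wise:
  col T0: 1·-2 + -1·0 + 1·2 + -1·0 + 0·4 = 0
  col T1: 1·0 + -1·0 + 1·0 + -1·0 + 0·-1 + 0·1 = 0
  col T2: 1·0 + -1·0 + 1·-2 + -1·-2 + 0·4 = 0
  col T3: 1·0 + -1·-1 + 1·0 + -1·1 + 0·2 = 0
  col T4: 1·0 + -1·0 + 1·0 + -1·0 + 0·-1 + 0·1 = 0

y = (p0:1, p1:-1, p2:1, p3:-1, p4:0, p5:0, p6:0)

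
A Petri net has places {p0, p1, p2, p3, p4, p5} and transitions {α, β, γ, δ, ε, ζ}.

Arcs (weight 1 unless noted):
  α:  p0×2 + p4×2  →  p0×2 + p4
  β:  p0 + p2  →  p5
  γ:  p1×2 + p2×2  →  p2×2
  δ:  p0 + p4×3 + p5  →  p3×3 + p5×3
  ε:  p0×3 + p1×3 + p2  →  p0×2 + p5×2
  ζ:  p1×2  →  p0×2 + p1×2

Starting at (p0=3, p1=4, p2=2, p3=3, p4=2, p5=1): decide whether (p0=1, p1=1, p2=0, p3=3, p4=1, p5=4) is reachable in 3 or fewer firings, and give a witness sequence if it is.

YES — reachable via ⟨α, ε, β⟩ (3 firings)

step 1: fire α:  (p0=3, p1=4, p2=2, p3=3, p4=2, p5=1) → (p0=3, p1=4, p2=2, p3=3, p4=1, p5=1)
step 2: fire ε:  (p0=3, p1=4, p2=2, p3=3, p4=1, p5=1) → (p0=2, p1=1, p2=1, p3=3, p4=1, p5=3)
step 3: fire β:  (p0=2, p1=1, p2=1, p3=3, p4=1, p5=3) → (p0=1, p1=1, p2=0, p3=3, p4=1, p5=4)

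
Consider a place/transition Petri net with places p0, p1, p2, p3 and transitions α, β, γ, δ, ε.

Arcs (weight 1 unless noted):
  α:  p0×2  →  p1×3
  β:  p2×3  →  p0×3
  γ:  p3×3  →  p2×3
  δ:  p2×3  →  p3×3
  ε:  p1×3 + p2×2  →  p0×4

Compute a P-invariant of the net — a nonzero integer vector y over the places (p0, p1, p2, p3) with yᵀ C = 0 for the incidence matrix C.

Incidence matrix C (rows=places, cols=transitions):
        α    β    γ    δ    ε
   p0  -2    3    0    0    4
   p1   3    0    0    0   -3
   p2   0   -3    3   -3   -2
   p3   0    0   -3    3    0

Candidate y = [3, 2, 3, 3]; check y·C column-wise:
  col α: 3·-2 + 2·3 + 3·0 + 3·0 = 0
  col β: 3·3 + 2·0 + 3·-3 + 3·0 = 0
  col γ: 3·0 + 2·0 + 3·3 + 3·-3 = 0
  col δ: 3·0 + 2·0 + 3·-3 + 3·3 = 0
  col ε: 3·4 + 2·-3 + 3·-2 + 3·0 = 0

y = (p0:3, p1:2, p2:3, p3:3)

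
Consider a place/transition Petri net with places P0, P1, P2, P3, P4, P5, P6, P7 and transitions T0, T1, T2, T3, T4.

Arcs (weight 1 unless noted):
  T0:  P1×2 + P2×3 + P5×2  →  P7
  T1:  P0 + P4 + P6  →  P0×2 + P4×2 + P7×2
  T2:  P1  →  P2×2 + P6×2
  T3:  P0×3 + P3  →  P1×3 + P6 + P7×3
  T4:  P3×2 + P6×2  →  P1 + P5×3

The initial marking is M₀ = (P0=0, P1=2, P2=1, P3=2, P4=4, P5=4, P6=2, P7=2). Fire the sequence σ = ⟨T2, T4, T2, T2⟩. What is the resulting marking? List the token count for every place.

(P0=0, P1=0, P2=7, P3=0, P4=4, P5=7, P6=6, P7=2)

step 1: fire T2:  (P0=0, P1=2, P2=1, P3=2, P4=4, P5=4, P6=2, P7=2) → (P0=0, P1=1, P2=3, P3=2, P4=4, P5=4, P6=4, P7=2)
step 2: fire T4:  (P0=0, P1=1, P2=3, P3=2, P4=4, P5=4, P6=4, P7=2) → (P0=0, P1=2, P2=3, P3=0, P4=4, P5=7, P6=2, P7=2)
step 3: fire T2:  (P0=0, P1=2, P2=3, P3=0, P4=4, P5=7, P6=2, P7=2) → (P0=0, P1=1, P2=5, P3=0, P4=4, P5=7, P6=4, P7=2)
step 4: fire T2:  (P0=0, P1=1, P2=5, P3=0, P4=4, P5=7, P6=4, P7=2) → (P0=0, P1=0, P2=7, P3=0, P4=4, P5=7, P6=6, P7=2)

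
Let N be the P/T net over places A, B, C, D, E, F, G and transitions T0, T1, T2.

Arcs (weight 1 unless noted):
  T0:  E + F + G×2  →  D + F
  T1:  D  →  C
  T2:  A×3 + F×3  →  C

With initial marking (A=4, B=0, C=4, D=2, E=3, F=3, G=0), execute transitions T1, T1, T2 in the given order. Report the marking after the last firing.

step 1: fire T1:  (A=4, B=0, C=4, D=2, E=3, F=3, G=0) → (A=4, B=0, C=5, D=1, E=3, F=3, G=0)
step 2: fire T1:  (A=4, B=0, C=5, D=1, E=3, F=3, G=0) → (A=4, B=0, C=6, D=0, E=3, F=3, G=0)
step 3: fire T2:  (A=4, B=0, C=6, D=0, E=3, F=3, G=0) → (A=1, B=0, C=7, D=0, E=3, F=0, G=0)

(A=1, B=0, C=7, D=0, E=3, F=0, G=0)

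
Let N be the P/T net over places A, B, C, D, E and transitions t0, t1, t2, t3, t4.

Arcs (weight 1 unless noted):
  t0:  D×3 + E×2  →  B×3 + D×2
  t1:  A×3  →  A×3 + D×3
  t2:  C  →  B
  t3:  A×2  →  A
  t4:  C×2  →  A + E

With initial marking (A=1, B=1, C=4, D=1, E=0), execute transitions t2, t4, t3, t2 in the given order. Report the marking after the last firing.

(A=1, B=3, C=0, D=1, E=1)

step 1: fire t2:  (A=1, B=1, C=4, D=1, E=0) → (A=1, B=2, C=3, D=1, E=0)
step 2: fire t4:  (A=1, B=2, C=3, D=1, E=0) → (A=2, B=2, C=1, D=1, E=1)
step 3: fire t3:  (A=2, B=2, C=1, D=1, E=1) → (A=1, B=2, C=1, D=1, E=1)
step 4: fire t2:  (A=1, B=2, C=1, D=1, E=1) → (A=1, B=3, C=0, D=1, E=1)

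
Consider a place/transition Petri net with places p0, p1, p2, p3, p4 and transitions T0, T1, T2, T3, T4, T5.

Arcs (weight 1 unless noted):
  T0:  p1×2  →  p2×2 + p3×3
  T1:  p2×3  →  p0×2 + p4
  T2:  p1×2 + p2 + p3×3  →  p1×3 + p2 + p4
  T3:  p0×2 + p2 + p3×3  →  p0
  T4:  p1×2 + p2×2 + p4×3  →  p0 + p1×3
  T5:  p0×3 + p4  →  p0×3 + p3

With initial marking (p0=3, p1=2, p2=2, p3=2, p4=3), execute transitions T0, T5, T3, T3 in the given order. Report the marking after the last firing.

step 1: fire T0:  (p0=3, p1=2, p2=2, p3=2, p4=3) → (p0=3, p1=0, p2=4, p3=5, p4=3)
step 2: fire T5:  (p0=3, p1=0, p2=4, p3=5, p4=3) → (p0=3, p1=0, p2=4, p3=6, p4=2)
step 3: fire T3:  (p0=3, p1=0, p2=4, p3=6, p4=2) → (p0=2, p1=0, p2=3, p3=3, p4=2)
step 4: fire T3:  (p0=2, p1=0, p2=3, p3=3, p4=2) → (p0=1, p1=0, p2=2, p3=0, p4=2)

(p0=1, p1=0, p2=2, p3=0, p4=2)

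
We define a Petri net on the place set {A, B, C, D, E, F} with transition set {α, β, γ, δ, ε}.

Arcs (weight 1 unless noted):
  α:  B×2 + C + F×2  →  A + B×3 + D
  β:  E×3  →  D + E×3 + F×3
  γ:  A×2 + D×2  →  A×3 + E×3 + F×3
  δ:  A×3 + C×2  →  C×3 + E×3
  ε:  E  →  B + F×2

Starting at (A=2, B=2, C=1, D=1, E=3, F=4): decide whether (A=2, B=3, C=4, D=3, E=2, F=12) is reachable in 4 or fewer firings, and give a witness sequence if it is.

depth 0: 1 marking
depth 1: 4 markings reached so far
depth 2: 11 markings reached so far
depth 3: 22 markings reached so far
depth 4: 36 markings reached so far
target is not among the 36 markings reachable within 4 steps

NO — not reachable within 4 firings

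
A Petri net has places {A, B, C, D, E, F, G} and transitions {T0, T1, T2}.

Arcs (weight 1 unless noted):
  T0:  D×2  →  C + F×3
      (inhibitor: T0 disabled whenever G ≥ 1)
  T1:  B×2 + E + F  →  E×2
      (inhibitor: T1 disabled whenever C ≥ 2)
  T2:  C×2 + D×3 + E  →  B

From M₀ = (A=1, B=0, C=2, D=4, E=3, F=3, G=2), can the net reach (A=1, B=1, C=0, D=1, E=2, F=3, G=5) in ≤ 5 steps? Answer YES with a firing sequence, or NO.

NO — not reachable within 5 firings

depth 0: 1 marking
depth 1: 2 markings reached so far
depth 2: 2 markings reached so far
(frontier empty at depth 2; search complete)
target is not among the 2 markings reachable within 5 steps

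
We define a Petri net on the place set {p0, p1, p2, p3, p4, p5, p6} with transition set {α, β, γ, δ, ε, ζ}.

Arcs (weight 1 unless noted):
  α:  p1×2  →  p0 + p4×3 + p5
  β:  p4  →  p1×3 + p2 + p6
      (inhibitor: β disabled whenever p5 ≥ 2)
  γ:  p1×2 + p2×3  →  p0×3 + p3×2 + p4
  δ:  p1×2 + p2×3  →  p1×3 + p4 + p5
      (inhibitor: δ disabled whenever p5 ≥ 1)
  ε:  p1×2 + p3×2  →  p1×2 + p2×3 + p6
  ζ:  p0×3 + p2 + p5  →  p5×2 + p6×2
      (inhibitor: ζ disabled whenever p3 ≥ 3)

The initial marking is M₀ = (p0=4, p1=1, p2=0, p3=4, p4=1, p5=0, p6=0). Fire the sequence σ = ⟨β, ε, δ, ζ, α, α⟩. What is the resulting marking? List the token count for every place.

(p0=3, p1=1, p2=0, p3=2, p4=7, p5=4, p6=4)

step 1: fire β:  (p0=4, p1=1, p2=0, p3=4, p4=1, p5=0, p6=0) → (p0=4, p1=4, p2=1, p3=4, p4=0, p5=0, p6=1)
step 2: fire ε:  (p0=4, p1=4, p2=1, p3=4, p4=0, p5=0, p6=1) → (p0=4, p1=4, p2=4, p3=2, p4=0, p5=0, p6=2)
step 3: fire δ:  (p0=4, p1=4, p2=4, p3=2, p4=0, p5=0, p6=2) → (p0=4, p1=5, p2=1, p3=2, p4=1, p5=1, p6=2)
step 4: fire ζ:  (p0=4, p1=5, p2=1, p3=2, p4=1, p5=1, p6=2) → (p0=1, p1=5, p2=0, p3=2, p4=1, p5=2, p6=4)
step 5: fire α:  (p0=1, p1=5, p2=0, p3=2, p4=1, p5=2, p6=4) → (p0=2, p1=3, p2=0, p3=2, p4=4, p5=3, p6=4)
step 6: fire α:  (p0=2, p1=3, p2=0, p3=2, p4=4, p5=3, p6=4) → (p0=3, p1=1, p2=0, p3=2, p4=7, p5=4, p6=4)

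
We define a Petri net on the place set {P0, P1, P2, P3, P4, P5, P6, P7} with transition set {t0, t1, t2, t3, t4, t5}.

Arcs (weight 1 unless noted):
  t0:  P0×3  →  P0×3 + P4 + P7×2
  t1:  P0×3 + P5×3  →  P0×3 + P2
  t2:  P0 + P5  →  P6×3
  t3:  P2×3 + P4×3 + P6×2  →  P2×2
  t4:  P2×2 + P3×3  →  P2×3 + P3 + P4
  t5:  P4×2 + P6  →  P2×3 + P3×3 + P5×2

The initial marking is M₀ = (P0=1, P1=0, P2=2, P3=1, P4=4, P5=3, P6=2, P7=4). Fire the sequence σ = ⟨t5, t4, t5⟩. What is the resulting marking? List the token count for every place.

step 1: fire t5:  (P0=1, P1=0, P2=2, P3=1, P4=4, P5=3, P6=2, P7=4) → (P0=1, P1=0, P2=5, P3=4, P4=2, P5=5, P6=1, P7=4)
step 2: fire t4:  (P0=1, P1=0, P2=5, P3=4, P4=2, P5=5, P6=1, P7=4) → (P0=1, P1=0, P2=6, P3=2, P4=3, P5=5, P6=1, P7=4)
step 3: fire t5:  (P0=1, P1=0, P2=6, P3=2, P4=3, P5=5, P6=1, P7=4) → (P0=1, P1=0, P2=9, P3=5, P4=1, P5=7, P6=0, P7=4)

(P0=1, P1=0, P2=9, P3=5, P4=1, P5=7, P6=0, P7=4)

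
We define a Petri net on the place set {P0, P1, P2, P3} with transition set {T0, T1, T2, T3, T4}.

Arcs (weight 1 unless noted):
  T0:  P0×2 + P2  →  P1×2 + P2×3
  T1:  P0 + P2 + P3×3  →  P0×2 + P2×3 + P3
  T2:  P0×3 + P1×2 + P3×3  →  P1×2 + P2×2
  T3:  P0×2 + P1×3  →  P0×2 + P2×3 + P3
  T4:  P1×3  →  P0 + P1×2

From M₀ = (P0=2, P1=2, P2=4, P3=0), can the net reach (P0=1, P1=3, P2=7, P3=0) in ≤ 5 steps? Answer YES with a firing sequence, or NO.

depth 0: 1 marking
depth 1: 2 markings reached so far
depth 2: 3 markings reached so far
depth 3: 4 markings reached so far
depth 4: 5 markings reached so far
depth 5: 6 markings reached so far
target is not among the 6 markings reachable within 5 steps

NO — not reachable within 5 firings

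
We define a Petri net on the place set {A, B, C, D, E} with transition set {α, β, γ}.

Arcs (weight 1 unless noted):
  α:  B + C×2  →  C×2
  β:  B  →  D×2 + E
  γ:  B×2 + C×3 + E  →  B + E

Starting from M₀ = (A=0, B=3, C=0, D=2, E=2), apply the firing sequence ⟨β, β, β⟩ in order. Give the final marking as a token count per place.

(A=0, B=0, C=0, D=8, E=5)

step 1: fire β:  (A=0, B=3, C=0, D=2, E=2) → (A=0, B=2, C=0, D=4, E=3)
step 2: fire β:  (A=0, B=2, C=0, D=4, E=3) → (A=0, B=1, C=0, D=6, E=4)
step 3: fire β:  (A=0, B=1, C=0, D=6, E=4) → (A=0, B=0, C=0, D=8, E=5)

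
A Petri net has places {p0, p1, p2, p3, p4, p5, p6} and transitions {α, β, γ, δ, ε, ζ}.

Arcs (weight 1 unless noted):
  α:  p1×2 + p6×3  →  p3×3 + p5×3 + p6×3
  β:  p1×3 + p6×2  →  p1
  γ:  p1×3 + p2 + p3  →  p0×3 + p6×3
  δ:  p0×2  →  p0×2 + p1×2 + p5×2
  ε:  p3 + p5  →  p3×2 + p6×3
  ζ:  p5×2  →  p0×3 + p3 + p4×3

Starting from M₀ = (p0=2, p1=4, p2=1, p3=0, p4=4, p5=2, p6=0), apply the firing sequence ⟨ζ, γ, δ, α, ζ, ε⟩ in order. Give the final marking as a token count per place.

(p0=11, p1=1, p2=0, p3=5, p4=10, p5=2, p6=6)

step 1: fire ζ:  (p0=2, p1=4, p2=1, p3=0, p4=4, p5=2, p6=0) → (p0=5, p1=4, p2=1, p3=1, p4=7, p5=0, p6=0)
step 2: fire γ:  (p0=5, p1=4, p2=1, p3=1, p4=7, p5=0, p6=0) → (p0=8, p1=1, p2=0, p3=0, p4=7, p5=0, p6=3)
step 3: fire δ:  (p0=8, p1=1, p2=0, p3=0, p4=7, p5=0, p6=3) → (p0=8, p1=3, p2=0, p3=0, p4=7, p5=2, p6=3)
step 4: fire α:  (p0=8, p1=3, p2=0, p3=0, p4=7, p5=2, p6=3) → (p0=8, p1=1, p2=0, p3=3, p4=7, p5=5, p6=3)
step 5: fire ζ:  (p0=8, p1=1, p2=0, p3=3, p4=7, p5=5, p6=3) → (p0=11, p1=1, p2=0, p3=4, p4=10, p5=3, p6=3)
step 6: fire ε:  (p0=11, p1=1, p2=0, p3=4, p4=10, p5=3, p6=3) → (p0=11, p1=1, p2=0, p3=5, p4=10, p5=2, p6=6)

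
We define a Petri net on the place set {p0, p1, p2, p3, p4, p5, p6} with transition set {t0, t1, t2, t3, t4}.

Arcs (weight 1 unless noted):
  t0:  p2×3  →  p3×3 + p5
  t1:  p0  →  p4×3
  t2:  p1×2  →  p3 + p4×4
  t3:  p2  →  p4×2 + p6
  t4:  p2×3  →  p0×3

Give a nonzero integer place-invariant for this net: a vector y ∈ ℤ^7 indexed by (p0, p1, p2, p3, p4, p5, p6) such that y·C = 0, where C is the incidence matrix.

Incidence matrix C (rows=places, cols=transitions):
       t0   t1   t2   t3   t4
   p0   0   -1    0    0    3
   p1   0    0   -2    0    0
   p2  -3    0    0   -1   -3
   p3   3    0    1    0    0
   p4   0    3    4    2    0
   p5   1    0    0    0    0
   p6   0    0    0    1    0

Candidate y = [0, 1, 0, 2, 0, -6, 0]; check y·C column-wise:
  col t0: 1·0 + 0·-3 + 2·3 + -6·1 = 0
  col t1: 0·-1 + 1·0 + 2·0 + 0·3 + -6·0 = 0
  col t2: 1·-2 + 2·1 + 0·4 + -6·0 = 0
  col t3: 1·0 + 0·-1 + 2·0 + 0·2 + -6·0 + 0·1 = 0
  col t4: 0·3 + 1·0 + 0·-3 + 2·0 + -6·0 = 0

y = (p0:0, p1:1, p2:0, p3:2, p4:0, p5:-6, p6:0)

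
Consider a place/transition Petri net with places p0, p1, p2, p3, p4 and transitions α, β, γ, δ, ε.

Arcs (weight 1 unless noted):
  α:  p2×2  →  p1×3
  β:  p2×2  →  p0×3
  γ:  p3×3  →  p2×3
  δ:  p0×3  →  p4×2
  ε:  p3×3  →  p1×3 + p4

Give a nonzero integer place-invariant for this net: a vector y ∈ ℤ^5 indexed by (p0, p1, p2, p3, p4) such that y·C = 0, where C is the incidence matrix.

y = (p0:2, p1:2, p2:3, p3:3, p4:3)

Incidence matrix C (rows=places, cols=transitions):
        α    β    γ    δ    ε
   p0   0    3    0   -3    0
   p1   3    0    0    0    3
   p2  -2   -2    3    0    0
   p3   0    0   -3    0   -3
   p4   0    0    0    2    1

Candidate y = [2, 2, 3, 3, 3]; check y·C column-wise:
  col α: 2·0 + 2·3 + 3·-2 + 3·0 + 3·0 = 0
  col β: 2·3 + 2·0 + 3·-2 + 3·0 + 3·0 = 0
  col γ: 2·0 + 2·0 + 3·3 + 3·-3 + 3·0 = 0
  col δ: 2·-3 + 2·0 + 3·0 + 3·0 + 3·2 = 0
  col ε: 2·0 + 2·3 + 3·0 + 3·-3 + 3·1 = 0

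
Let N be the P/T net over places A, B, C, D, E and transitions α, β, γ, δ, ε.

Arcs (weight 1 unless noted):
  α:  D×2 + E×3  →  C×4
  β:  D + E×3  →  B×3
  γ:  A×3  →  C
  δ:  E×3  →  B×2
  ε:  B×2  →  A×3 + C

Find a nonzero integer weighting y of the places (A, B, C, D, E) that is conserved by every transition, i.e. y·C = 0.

y = (A:1, B:3, C:3, D:3, E:2)

Incidence matrix C (rows=places, cols=transitions):
        α    β    γ    δ    ε
    A   0    0   -3    0    3
    B   0    3    0    2   -2
    C   4    0    1    0    1
    D  -2   -1    0    0    0
    E  -3   -3    0   -3    0

Candidate y = [1, 3, 3, 3, 2]; check y·C column-wise:
  col α: 1·0 + 3·0 + 3·4 + 3·-2 + 2·-3 = 0
  col β: 1·0 + 3·3 + 3·0 + 3·-1 + 2·-3 = 0
  col γ: 1·-3 + 3·0 + 3·1 + 3·0 + 2·0 = 0
  col δ: 1·0 + 3·2 + 3·0 + 3·0 + 2·-3 = 0
  col ε: 1·3 + 3·-2 + 3·1 + 3·0 + 2·0 = 0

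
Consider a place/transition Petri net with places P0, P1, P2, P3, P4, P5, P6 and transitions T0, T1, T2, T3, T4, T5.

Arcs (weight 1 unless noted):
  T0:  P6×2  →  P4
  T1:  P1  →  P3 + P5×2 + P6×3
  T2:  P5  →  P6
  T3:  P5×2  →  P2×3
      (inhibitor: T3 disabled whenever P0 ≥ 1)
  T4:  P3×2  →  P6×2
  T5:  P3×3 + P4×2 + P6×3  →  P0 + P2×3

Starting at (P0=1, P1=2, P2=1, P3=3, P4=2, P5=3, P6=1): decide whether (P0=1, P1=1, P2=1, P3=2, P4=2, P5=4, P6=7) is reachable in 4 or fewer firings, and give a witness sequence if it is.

YES — reachable via ⟨T1, T2, T4⟩ (3 firings)

step 1: fire T1:  (P0=1, P1=2, P2=1, P3=3, P4=2, P5=3, P6=1) → (P0=1, P1=1, P2=1, P3=4, P4=2, P5=5, P6=4)
step 2: fire T2:  (P0=1, P1=1, P2=1, P3=4, P4=2, P5=5, P6=4) → (P0=1, P1=1, P2=1, P3=4, P4=2, P5=4, P6=5)
step 3: fire T4:  (P0=1, P1=1, P2=1, P3=4, P4=2, P5=4, P6=5) → (P0=1, P1=1, P2=1, P3=2, P4=2, P5=4, P6=7)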